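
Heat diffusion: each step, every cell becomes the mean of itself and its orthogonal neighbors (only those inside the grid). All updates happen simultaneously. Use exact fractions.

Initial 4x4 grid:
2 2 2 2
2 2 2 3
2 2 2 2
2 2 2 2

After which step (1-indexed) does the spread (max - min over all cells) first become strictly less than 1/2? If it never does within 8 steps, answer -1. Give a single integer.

Step 1: max=7/3, min=2, spread=1/3
  -> spread < 1/2 first at step 1
Step 2: max=271/120, min=2, spread=31/120
Step 3: max=2371/1080, min=2, spread=211/1080
Step 4: max=232843/108000, min=2, spread=16843/108000
Step 5: max=2082643/972000, min=18079/9000, spread=130111/972000
Step 6: max=61962367/29160000, min=1087159/540000, spread=3255781/29160000
Step 7: max=1849953691/874800000, min=1091107/540000, spread=82360351/874800000
Step 8: max=55239316891/26244000000, min=196906441/97200000, spread=2074577821/26244000000

Answer: 1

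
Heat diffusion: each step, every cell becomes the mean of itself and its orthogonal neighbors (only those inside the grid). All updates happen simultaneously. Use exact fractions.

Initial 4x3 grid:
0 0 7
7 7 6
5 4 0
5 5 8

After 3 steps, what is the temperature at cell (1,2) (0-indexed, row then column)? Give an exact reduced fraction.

Step 1: cell (1,2) = 5
Step 2: cell (1,2) = 559/120
Step 3: cell (1,2) = 3221/720
Full grid after step 3:
  4159/1080 5759/1440 1141/270
  3071/720 1319/300 3221/720
  1151/240 701/150 3383/720
  1777/360 7069/1440 632/135

Answer: 3221/720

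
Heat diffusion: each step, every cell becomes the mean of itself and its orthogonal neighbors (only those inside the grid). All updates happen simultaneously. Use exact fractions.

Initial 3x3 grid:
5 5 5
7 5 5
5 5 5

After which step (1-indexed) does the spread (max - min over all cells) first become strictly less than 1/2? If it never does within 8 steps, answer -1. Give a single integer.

Step 1: max=17/3, min=5, spread=2/3
Step 2: max=667/120, min=5, spread=67/120
Step 3: max=5837/1080, min=507/100, spread=1807/5400
  -> spread < 1/2 first at step 3
Step 4: max=2317963/432000, min=13861/2700, spread=33401/144000
Step 5: max=20669933/3888000, min=1393391/270000, spread=3025513/19440000
Step 6: max=8240926867/1555200000, min=74755949/14400000, spread=53531/497664
Step 7: max=492592925849/93312000000, min=20231116051/3888000000, spread=450953/5971968
Step 8: max=29502503560603/5598720000000, min=2433808610519/466560000000, spread=3799043/71663616

Answer: 3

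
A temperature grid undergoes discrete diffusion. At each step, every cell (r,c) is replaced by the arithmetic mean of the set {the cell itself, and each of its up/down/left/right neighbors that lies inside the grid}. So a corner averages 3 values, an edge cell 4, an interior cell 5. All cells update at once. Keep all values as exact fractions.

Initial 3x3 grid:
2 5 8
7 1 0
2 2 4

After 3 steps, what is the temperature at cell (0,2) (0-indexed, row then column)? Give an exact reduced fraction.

Step 1: cell (0,2) = 13/3
Step 2: cell (0,2) = 139/36
Step 3: cell (0,2) = 1585/432
Full grid after step 3:
  413/108 297/80 1585/432
  1219/360 1987/600 9077/2880
  1337/432 8137/2880 67/24

Answer: 1585/432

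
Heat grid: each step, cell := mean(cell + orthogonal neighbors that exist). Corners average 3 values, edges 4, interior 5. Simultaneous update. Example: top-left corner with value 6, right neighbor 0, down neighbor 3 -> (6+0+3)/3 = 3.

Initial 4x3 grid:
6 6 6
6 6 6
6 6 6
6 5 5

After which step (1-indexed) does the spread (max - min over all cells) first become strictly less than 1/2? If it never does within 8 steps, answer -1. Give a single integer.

Step 1: max=6, min=16/3, spread=2/3
Step 2: max=6, min=199/36, spread=17/36
  -> spread < 1/2 first at step 2
Step 3: max=6, min=12113/2160, spread=847/2160
Step 4: max=1346/225, min=183769/32400, spread=2011/6480
Step 5: max=644287/108000, min=22197217/3888000, spread=199423/777600
Step 6: max=12844751/2160000, min=1338775133/233280000, spread=1938319/9331200
Step 7: max=1152955801/194400000, min=80619122947/13996800000, spread=95747789/559872000
Step 8: max=69010856059/11664000000, min=4851278744873/839808000000, spread=940023131/6718464000

Answer: 2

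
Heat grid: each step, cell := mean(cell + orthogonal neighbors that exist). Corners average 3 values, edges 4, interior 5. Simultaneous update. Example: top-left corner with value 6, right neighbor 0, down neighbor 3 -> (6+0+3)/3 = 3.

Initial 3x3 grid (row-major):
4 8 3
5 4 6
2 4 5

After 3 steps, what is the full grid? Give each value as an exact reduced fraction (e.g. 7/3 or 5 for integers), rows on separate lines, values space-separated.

After step 1:
  17/3 19/4 17/3
  15/4 27/5 9/2
  11/3 15/4 5
After step 2:
  85/18 1289/240 179/36
  1109/240 443/100 617/120
  67/18 1069/240 53/12
After step 3:
  5297/1080 70183/14400 11149/2160
  62983/14400 9607/2000 34129/7200
  4607/1080 61283/14400 1121/240

Answer: 5297/1080 70183/14400 11149/2160
62983/14400 9607/2000 34129/7200
4607/1080 61283/14400 1121/240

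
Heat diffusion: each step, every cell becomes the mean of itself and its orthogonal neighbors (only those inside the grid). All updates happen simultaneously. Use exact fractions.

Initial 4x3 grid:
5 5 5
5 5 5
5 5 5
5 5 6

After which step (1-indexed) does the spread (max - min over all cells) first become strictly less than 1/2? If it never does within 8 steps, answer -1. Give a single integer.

Answer: 1

Derivation:
Step 1: max=16/3, min=5, spread=1/3
  -> spread < 1/2 first at step 1
Step 2: max=95/18, min=5, spread=5/18
Step 3: max=1121/216, min=5, spread=41/216
Step 4: max=133817/25920, min=5, spread=4217/25920
Step 5: max=7985149/1555200, min=36079/7200, spread=38417/311040
Step 6: max=477760211/93312000, min=722597/144000, spread=1903471/18662400
Step 7: max=28594589089/5598720000, min=21715759/4320000, spread=18038617/223948800
Step 8: max=1712884182851/335923200000, min=1956926759/388800000, spread=883978523/13436928000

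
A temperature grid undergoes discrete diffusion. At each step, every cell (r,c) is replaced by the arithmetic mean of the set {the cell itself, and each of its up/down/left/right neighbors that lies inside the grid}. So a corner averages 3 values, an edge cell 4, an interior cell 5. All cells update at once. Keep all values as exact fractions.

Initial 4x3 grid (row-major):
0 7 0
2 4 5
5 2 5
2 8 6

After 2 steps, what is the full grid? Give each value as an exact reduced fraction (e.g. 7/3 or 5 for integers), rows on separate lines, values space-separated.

Answer: 17/6 55/16 41/12
25/8 89/25 4
153/40 411/100 287/60
49/12 619/120 46/9

Derivation:
After step 1:
  3 11/4 4
  11/4 4 7/2
  11/4 24/5 9/2
  5 9/2 19/3
After step 2:
  17/6 55/16 41/12
  25/8 89/25 4
  153/40 411/100 287/60
  49/12 619/120 46/9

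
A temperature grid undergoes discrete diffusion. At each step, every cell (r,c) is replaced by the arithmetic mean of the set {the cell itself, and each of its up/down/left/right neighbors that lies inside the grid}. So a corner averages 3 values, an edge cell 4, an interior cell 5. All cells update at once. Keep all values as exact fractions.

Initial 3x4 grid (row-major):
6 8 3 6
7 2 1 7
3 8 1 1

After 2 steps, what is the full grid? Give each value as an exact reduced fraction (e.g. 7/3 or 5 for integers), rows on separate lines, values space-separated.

Answer: 65/12 429/80 1043/240 163/36
227/40 83/20 19/5 893/240
14/3 349/80 241/80 19/6

Derivation:
After step 1:
  7 19/4 9/2 16/3
  9/2 26/5 14/5 15/4
  6 7/2 11/4 3
After step 2:
  65/12 429/80 1043/240 163/36
  227/40 83/20 19/5 893/240
  14/3 349/80 241/80 19/6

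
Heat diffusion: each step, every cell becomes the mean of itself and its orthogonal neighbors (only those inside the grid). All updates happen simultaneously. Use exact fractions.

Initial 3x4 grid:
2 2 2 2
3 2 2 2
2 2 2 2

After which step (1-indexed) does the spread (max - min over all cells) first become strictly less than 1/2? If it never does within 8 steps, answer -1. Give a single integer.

Step 1: max=7/3, min=2, spread=1/3
  -> spread < 1/2 first at step 1
Step 2: max=547/240, min=2, spread=67/240
Step 3: max=4757/2160, min=2, spread=437/2160
Step 4: max=1885531/864000, min=2009/1000, spread=29951/172800
Step 5: max=16767821/7776000, min=6829/3375, spread=206761/1555200
Step 6: max=6676995571/3110400000, min=10965671/5400000, spread=14430763/124416000
Step 7: max=398355741689/186624000000, min=881652727/432000000, spread=139854109/1492992000
Step 8: max=23817351890251/11197440000000, min=79611228977/38880000000, spread=7114543559/89579520000

Answer: 1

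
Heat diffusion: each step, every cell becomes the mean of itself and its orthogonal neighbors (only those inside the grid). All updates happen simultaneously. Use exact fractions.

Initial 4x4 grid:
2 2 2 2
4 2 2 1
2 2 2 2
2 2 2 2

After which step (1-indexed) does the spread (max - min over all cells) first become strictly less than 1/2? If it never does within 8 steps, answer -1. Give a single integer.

Answer: 4

Derivation:
Step 1: max=8/3, min=5/3, spread=1
Step 2: max=151/60, min=209/120, spread=31/40
Step 3: max=1291/540, min=1949/1080, spread=211/360
Step 4: max=124357/54000, min=201101/108000, spread=15871/36000
  -> spread < 1/2 first at step 4
Step 5: max=1099267/486000, min=1850861/972000, spread=115891/324000
Step 6: max=8079679/3645000, min=187529969/97200000, spread=83784413/291600000
Step 7: max=958556611/437400000, min=1898910463/972000000, spread=2080938053/8748000000
Step 8: max=14214341339/6561000000, min=57489437959/29160000000, spread=51168711929/262440000000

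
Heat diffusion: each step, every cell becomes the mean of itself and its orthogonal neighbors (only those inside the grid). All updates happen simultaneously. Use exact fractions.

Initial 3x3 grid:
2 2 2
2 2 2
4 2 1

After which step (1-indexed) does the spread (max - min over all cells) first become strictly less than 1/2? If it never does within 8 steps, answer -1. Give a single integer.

Answer: 3

Derivation:
Step 1: max=8/3, min=5/3, spread=1
Step 2: max=89/36, min=89/48, spread=89/144
Step 3: max=995/432, min=277/144, spread=41/108
  -> spread < 1/2 first at step 3
Step 4: max=57997/25920, min=1891/960, spread=347/1296
Step 5: max=3400499/1555200, min=1036133/518400, spread=2921/15552
Step 6: max=201421453/93312000, min=63038651/31104000, spread=24611/186624
Step 7: max=11965744691/5598720000, min=1271935799/622080000, spread=207329/2239488
Step 8: max=713390139277/335923200000, min=230519067259/111974400000, spread=1746635/26873856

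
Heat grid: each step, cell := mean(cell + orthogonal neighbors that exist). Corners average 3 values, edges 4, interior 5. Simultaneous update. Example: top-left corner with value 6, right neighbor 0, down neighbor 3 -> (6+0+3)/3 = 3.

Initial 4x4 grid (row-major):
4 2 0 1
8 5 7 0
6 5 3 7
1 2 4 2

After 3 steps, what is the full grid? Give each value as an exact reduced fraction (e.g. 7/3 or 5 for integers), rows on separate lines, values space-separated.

Answer: 604/135 26251/7200 21851/7200 247/108
32941/7200 1307/300 2473/750 22961/7200
10751/2400 4027/1000 12031/3000 24449/7200
1367/360 3057/800 25289/7200 4051/1080

Derivation:
After step 1:
  14/3 11/4 5/2 1/3
  23/4 27/5 3 15/4
  5 21/5 26/5 3
  3 3 11/4 13/3
After step 2:
  79/18 919/240 103/48 79/36
  1249/240 211/50 397/100 121/48
  359/80 114/25 363/100 977/240
  11/3 259/80 917/240 121/36
After step 3:
  604/135 26251/7200 21851/7200 247/108
  32941/7200 1307/300 2473/750 22961/7200
  10751/2400 4027/1000 12031/3000 24449/7200
  1367/360 3057/800 25289/7200 4051/1080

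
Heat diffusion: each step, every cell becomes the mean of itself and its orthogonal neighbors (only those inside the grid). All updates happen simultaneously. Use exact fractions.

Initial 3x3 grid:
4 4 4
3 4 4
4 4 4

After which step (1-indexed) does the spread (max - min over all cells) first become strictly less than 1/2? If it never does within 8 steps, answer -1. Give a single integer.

Step 1: max=4, min=11/3, spread=1/3
  -> spread < 1/2 first at step 1
Step 2: max=4, min=893/240, spread=67/240
Step 3: max=793/200, min=8203/2160, spread=1807/10800
Step 4: max=21239/5400, min=3298037/864000, spread=33401/288000
Step 5: max=2116609/540000, min=29874067/7776000, spread=3025513/38880000
Step 6: max=112444051/28800000, min=11976673133/3110400000, spread=53531/995328
Step 7: max=30312883949/7776000000, min=720463074151/186624000000, spread=450953/11943936
Step 8: max=3631471389481/933120000000, min=43280856439397/11197440000000, spread=3799043/143327232

Answer: 1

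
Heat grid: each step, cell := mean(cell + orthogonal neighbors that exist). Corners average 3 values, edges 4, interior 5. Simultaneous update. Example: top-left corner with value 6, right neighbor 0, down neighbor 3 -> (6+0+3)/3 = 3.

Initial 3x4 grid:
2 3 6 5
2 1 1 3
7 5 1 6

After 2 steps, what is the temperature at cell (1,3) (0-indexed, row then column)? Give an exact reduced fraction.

Step 1: cell (1,3) = 15/4
Step 2: cell (1,3) = 283/80
Full grid after step 2:
  25/9 689/240 829/240 73/18
  31/10 143/50 311/100 283/80
  67/18 829/240 749/240 31/9

Answer: 283/80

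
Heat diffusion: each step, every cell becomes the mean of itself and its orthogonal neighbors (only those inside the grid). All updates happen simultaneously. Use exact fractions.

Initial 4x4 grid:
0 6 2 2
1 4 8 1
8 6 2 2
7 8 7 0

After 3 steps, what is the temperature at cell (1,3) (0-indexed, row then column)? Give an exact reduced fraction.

Step 1: cell (1,3) = 13/4
Step 2: cell (1,3) = 287/120
Step 3: cell (1,3) = 11597/3600
Full grid after step 3:
  1525/432 2477/720 12797/3600 1561/540
  5917/1440 5191/1200 2657/750 11597/3600
  39361/7200 7561/1500 347/80 49/16
  826/135 41911/7200 707/160 517/144

Answer: 11597/3600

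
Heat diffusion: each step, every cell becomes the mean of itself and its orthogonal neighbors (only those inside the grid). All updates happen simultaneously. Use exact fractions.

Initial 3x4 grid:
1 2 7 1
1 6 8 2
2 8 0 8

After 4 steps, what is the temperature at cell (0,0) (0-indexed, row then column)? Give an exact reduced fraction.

Answer: 217001/64800

Derivation:
Step 1: cell (0,0) = 4/3
Step 2: cell (0,0) = 47/18
Step 3: cell (0,0) = 85/27
Step 4: cell (0,0) = 217001/64800
Full grid after step 4:
  217001/64800 407791/108000 439471/108000 553537/129600
  57037/16000 233437/60000 1571747/360000 3732313/864000
  240901/64800 450041/108000 473971/108000 585937/129600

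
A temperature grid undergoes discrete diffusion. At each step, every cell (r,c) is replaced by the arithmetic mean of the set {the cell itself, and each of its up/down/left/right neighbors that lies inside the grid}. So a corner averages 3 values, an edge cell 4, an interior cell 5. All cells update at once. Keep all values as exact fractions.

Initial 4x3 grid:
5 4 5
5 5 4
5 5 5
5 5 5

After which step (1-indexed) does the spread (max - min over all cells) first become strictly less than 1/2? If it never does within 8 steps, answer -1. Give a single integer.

Answer: 2

Derivation:
Step 1: max=5, min=13/3, spread=2/3
Step 2: max=5, min=367/80, spread=33/80
  -> spread < 1/2 first at step 2
Step 3: max=5, min=9941/2160, spread=859/2160
Step 4: max=8921/1800, min=606397/129600, spread=7183/25920
Step 5: max=533789/108000, min=36540923/7776000, spread=378377/1555200
Step 6: max=5310211/1080000, min=2207138377/466560000, spread=3474911/18662400
Step 7: max=476546011/97200000, min=132885199643/27993600000, spread=174402061/1119744000
Step 8: max=57008183273/11664000000, min=8000795433937/1679616000000, spread=1667063659/13436928000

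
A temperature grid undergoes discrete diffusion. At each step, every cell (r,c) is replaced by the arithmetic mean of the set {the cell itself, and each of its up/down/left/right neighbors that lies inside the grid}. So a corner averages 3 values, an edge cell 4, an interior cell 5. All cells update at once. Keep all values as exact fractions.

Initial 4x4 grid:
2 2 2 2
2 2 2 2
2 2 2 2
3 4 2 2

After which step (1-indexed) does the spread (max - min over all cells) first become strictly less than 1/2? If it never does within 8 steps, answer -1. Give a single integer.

Answer: 4

Derivation:
Step 1: max=3, min=2, spread=1
Step 2: max=8/3, min=2, spread=2/3
Step 3: max=929/360, min=2, spread=209/360
Step 4: max=26699/10800, min=2, spread=5099/10800
  -> spread < 1/2 first at step 4
Step 5: max=783017/324000, min=9079/4500, spread=129329/324000
Step 6: max=22987343/9720000, min=68543/33750, spread=3246959/9720000
Step 7: max=679505279/291600000, min=2213167/1080000, spread=81950189/291600000
Step 8: max=20126007899/8748000000, min=100337341/48600000, spread=2065286519/8748000000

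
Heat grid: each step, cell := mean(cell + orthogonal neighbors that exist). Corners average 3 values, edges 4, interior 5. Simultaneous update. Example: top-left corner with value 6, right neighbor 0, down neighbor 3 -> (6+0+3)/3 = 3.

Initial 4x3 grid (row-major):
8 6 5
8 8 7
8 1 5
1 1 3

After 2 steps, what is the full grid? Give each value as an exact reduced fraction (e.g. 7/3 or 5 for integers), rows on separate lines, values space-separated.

Answer: 265/36 313/48 19/3
155/24 158/25 89/16
613/120 103/25 357/80
28/9 373/120 17/6

Derivation:
After step 1:
  22/3 27/4 6
  8 6 25/4
  9/2 23/5 4
  10/3 3/2 3
After step 2:
  265/36 313/48 19/3
  155/24 158/25 89/16
  613/120 103/25 357/80
  28/9 373/120 17/6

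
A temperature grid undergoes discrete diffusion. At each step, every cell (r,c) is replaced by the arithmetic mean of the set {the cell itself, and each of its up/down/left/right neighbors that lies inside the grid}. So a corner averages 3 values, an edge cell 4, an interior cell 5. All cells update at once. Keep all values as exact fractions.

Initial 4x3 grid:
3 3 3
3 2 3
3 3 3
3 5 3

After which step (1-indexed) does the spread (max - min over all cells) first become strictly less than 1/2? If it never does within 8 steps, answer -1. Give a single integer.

Step 1: max=11/3, min=11/4, spread=11/12
Step 2: max=421/120, min=17/6, spread=27/40
Step 3: max=7237/2160, min=2737/960, spread=863/1728
  -> spread < 1/2 first at step 3
Step 4: max=285137/86400, min=165779/57600, spread=72937/172800
Step 5: max=16836091/5184000, min=10025689/3456000, spread=719023/2073600
Step 6: max=1000203449/311040000, min=606453131/207360000, spread=36209501/124416000
Step 7: max=59495456611/18662400000, min=36662852449/12441600000, spread=72018847/298598400
Step 8: max=3546216239249/1119744000000, min=2213812049891/746496000000, spread=18039853153/89579520000

Answer: 3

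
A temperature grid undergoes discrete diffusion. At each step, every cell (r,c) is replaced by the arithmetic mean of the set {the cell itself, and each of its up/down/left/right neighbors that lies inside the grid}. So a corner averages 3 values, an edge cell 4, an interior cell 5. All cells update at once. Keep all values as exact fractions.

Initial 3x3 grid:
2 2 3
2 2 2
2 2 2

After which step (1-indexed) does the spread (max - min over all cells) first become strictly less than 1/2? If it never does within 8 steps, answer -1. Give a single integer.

Answer: 1

Derivation:
Step 1: max=7/3, min=2, spread=1/3
  -> spread < 1/2 first at step 1
Step 2: max=41/18, min=2, spread=5/18
Step 3: max=473/216, min=2, spread=41/216
Step 4: max=28051/12960, min=731/360, spread=347/2592
Step 5: max=1662137/777600, min=7357/3600, spread=2921/31104
Step 6: max=99140539/46656000, min=889483/432000, spread=24611/373248
Step 7: max=5917442033/2799360000, min=20096741/9720000, spread=207329/4478976
Step 8: max=353953152451/167961600000, min=1075601599/518400000, spread=1746635/53747712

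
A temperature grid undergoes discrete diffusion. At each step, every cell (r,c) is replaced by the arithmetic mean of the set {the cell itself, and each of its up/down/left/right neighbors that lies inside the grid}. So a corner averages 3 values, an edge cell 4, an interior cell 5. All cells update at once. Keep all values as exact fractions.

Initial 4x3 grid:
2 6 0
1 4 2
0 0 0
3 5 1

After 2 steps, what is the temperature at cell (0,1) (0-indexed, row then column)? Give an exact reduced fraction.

Answer: 169/60

Derivation:
Step 1: cell (0,1) = 3
Step 2: cell (0,1) = 169/60
Full grid after step 2:
  31/12 169/60 43/18
  167/80 213/100 451/240
  433/240 42/25 121/80
  71/36 523/240 5/3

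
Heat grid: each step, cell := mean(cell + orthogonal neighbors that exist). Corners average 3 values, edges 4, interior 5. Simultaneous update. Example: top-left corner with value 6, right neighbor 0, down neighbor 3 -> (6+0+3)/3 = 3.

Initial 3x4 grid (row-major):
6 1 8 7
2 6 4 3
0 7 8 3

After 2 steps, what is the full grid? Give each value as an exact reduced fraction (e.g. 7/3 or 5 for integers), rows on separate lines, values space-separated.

Answer: 47/12 69/16 441/80 61/12
27/8 119/25 491/100 1243/240
47/12 71/16 1273/240 173/36

Derivation:
After step 1:
  3 21/4 5 6
  7/2 4 29/5 17/4
  3 21/4 11/2 14/3
After step 2:
  47/12 69/16 441/80 61/12
  27/8 119/25 491/100 1243/240
  47/12 71/16 1273/240 173/36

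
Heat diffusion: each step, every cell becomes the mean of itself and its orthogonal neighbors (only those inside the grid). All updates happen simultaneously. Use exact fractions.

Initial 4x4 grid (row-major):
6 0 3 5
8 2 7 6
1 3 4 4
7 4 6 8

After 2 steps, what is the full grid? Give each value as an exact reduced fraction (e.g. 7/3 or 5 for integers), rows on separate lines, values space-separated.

Answer: 35/9 91/24 467/120 167/36
53/12 91/25 449/100 301/60
79/20 427/100 23/5 109/20
55/12 173/40 213/40 17/3

Derivation:
After step 1:
  14/3 11/4 15/4 14/3
  17/4 4 22/5 11/2
  19/4 14/5 24/5 11/2
  4 5 11/2 6
After step 2:
  35/9 91/24 467/120 167/36
  53/12 91/25 449/100 301/60
  79/20 427/100 23/5 109/20
  55/12 173/40 213/40 17/3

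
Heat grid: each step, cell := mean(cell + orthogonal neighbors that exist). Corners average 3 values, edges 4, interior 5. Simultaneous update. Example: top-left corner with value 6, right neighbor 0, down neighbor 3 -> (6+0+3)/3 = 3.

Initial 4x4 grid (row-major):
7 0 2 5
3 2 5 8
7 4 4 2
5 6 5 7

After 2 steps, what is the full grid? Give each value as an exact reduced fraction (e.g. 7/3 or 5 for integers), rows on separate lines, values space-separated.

Answer: 65/18 713/240 299/80 13/3
469/120 191/50 19/5 389/80
201/40 423/100 471/100 227/48
21/4 211/40 115/24 185/36

Derivation:
After step 1:
  10/3 11/4 3 5
  19/4 14/5 21/5 5
  19/4 23/5 4 21/4
  6 5 11/2 14/3
After step 2:
  65/18 713/240 299/80 13/3
  469/120 191/50 19/5 389/80
  201/40 423/100 471/100 227/48
  21/4 211/40 115/24 185/36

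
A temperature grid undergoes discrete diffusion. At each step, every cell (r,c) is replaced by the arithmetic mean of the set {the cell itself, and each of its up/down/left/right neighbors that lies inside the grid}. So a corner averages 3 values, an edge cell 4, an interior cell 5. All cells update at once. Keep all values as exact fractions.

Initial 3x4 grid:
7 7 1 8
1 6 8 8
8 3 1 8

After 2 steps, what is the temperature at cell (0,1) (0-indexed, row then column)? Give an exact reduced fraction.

Answer: 85/16

Derivation:
Step 1: cell (0,1) = 21/4
Step 2: cell (0,1) = 85/16
Full grid after step 2:
  21/4 85/16 1303/240 59/9
  39/8 501/100 144/25 181/30
  14/3 37/8 599/120 56/9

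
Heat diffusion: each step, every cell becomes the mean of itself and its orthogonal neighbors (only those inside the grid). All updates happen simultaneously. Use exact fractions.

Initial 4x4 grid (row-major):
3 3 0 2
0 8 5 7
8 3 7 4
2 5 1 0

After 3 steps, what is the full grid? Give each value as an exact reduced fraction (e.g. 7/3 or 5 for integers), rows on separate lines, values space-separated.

After step 1:
  2 7/2 5/2 3
  19/4 19/5 27/5 9/2
  13/4 31/5 4 9/2
  5 11/4 13/4 5/3
After step 2:
  41/12 59/20 18/5 10/3
  69/20 473/100 101/25 87/20
  24/5 4 467/100 11/3
  11/3 43/10 35/12 113/36
After step 3:
  589/180 4409/1200 4177/1200 677/180
  4919/1200 1917/500 2139/500 1539/400
  191/48 9/2 1447/375 14243/3600
  383/90 893/240 13523/3600 175/54

Answer: 589/180 4409/1200 4177/1200 677/180
4919/1200 1917/500 2139/500 1539/400
191/48 9/2 1447/375 14243/3600
383/90 893/240 13523/3600 175/54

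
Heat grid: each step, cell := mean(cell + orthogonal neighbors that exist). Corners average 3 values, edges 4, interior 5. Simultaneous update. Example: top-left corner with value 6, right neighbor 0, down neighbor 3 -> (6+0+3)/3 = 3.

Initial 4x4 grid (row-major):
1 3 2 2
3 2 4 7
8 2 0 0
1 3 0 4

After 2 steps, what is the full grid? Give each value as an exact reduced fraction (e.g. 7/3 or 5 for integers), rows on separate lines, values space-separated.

Answer: 47/18 593/240 137/48 29/9
91/30 143/50 13/5 19/6
7/2 12/5 117/50 32/15
3 41/16 347/240 35/18

Derivation:
After step 1:
  7/3 2 11/4 11/3
  7/2 14/5 3 13/4
  7/2 3 6/5 11/4
  4 3/2 7/4 4/3
After step 2:
  47/18 593/240 137/48 29/9
  91/30 143/50 13/5 19/6
  7/2 12/5 117/50 32/15
  3 41/16 347/240 35/18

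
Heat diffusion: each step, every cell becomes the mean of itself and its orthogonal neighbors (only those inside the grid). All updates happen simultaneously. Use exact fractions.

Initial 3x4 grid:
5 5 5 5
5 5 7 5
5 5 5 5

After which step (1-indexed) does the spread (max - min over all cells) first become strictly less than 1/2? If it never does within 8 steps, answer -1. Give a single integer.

Step 1: max=11/2, min=5, spread=1/2
Step 2: max=273/50, min=5, spread=23/50
  -> spread < 1/2 first at step 2
Step 3: max=12811/2400, min=1013/200, spread=131/480
Step 4: max=114551/21600, min=18391/3600, spread=841/4320
Step 5: max=45742051/8640000, min=3693373/720000, spread=56863/345600
Step 6: max=410334341/77760000, min=33389543/6480000, spread=386393/3110400
Step 7: max=163913723131/31104000000, min=13380358813/2592000000, spread=26795339/248832000
Step 8: max=9815015714129/1866240000000, min=804686149667/155520000000, spread=254051069/2985984000

Answer: 2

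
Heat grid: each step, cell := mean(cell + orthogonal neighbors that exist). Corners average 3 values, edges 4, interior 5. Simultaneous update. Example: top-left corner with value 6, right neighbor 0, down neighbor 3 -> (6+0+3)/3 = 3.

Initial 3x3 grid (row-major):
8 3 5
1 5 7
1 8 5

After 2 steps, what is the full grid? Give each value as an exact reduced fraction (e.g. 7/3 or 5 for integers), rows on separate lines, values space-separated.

After step 1:
  4 21/4 5
  15/4 24/5 11/2
  10/3 19/4 20/3
After step 2:
  13/3 381/80 21/4
  953/240 481/100 659/120
  71/18 391/80 203/36

Answer: 13/3 381/80 21/4
953/240 481/100 659/120
71/18 391/80 203/36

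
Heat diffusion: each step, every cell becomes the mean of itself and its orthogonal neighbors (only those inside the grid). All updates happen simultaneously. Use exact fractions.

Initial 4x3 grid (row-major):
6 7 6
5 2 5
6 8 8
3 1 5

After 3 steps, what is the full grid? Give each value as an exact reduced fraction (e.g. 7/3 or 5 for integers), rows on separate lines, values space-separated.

Answer: 1969/360 25951/4800 113/20
12313/2400 10929/2000 13063/2400
35549/7200 9909/2000 38899/7200
959/216 7657/1600 533/108

Derivation:
After step 1:
  6 21/4 6
  19/4 27/5 21/4
  11/2 5 13/2
  10/3 17/4 14/3
After step 2:
  16/3 453/80 11/2
  433/80 513/100 463/80
  223/48 533/100 257/48
  157/36 69/16 185/36
After step 3:
  1969/360 25951/4800 113/20
  12313/2400 10929/2000 13063/2400
  35549/7200 9909/2000 38899/7200
  959/216 7657/1600 533/108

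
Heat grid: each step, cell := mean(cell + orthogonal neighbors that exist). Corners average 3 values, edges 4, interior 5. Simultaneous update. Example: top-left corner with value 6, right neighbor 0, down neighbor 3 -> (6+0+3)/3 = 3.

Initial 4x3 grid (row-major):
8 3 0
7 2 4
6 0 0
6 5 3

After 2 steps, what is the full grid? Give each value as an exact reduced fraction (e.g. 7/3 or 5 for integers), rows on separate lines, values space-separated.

Answer: 5 887/240 85/36
197/40 163/50 527/240
563/120 79/25 511/240
167/36 433/120 95/36

Derivation:
After step 1:
  6 13/4 7/3
  23/4 16/5 3/2
  19/4 13/5 7/4
  17/3 7/2 8/3
After step 2:
  5 887/240 85/36
  197/40 163/50 527/240
  563/120 79/25 511/240
  167/36 433/120 95/36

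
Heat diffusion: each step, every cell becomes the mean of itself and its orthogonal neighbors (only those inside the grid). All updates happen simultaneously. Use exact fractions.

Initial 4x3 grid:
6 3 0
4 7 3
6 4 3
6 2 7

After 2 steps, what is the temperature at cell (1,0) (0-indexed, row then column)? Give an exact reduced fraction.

Answer: 1157/240

Derivation:
Step 1: cell (1,0) = 23/4
Step 2: cell (1,0) = 1157/240
Full grid after step 2:
  169/36 109/30 37/12
  1157/240 108/25 137/40
  1189/240 113/25 159/40
  173/36 1069/240 13/3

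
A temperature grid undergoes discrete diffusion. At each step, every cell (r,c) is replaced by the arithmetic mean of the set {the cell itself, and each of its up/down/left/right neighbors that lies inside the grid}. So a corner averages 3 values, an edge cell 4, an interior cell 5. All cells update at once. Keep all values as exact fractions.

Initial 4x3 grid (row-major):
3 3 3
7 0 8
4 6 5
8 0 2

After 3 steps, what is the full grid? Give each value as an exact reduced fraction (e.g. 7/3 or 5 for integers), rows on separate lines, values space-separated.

After step 1:
  13/3 9/4 14/3
  7/2 24/5 4
  25/4 3 21/4
  4 4 7/3
After step 2:
  121/36 321/80 131/36
  1133/240 351/100 1123/240
  67/16 233/50 175/48
  19/4 10/3 139/36
After step 3:
  2177/540 5809/1600 4439/1080
  28403/7200 8633/2000 27853/7200
  10991/2400 5801/1500 30323/7200
  589/144 934/225 1561/432

Answer: 2177/540 5809/1600 4439/1080
28403/7200 8633/2000 27853/7200
10991/2400 5801/1500 30323/7200
589/144 934/225 1561/432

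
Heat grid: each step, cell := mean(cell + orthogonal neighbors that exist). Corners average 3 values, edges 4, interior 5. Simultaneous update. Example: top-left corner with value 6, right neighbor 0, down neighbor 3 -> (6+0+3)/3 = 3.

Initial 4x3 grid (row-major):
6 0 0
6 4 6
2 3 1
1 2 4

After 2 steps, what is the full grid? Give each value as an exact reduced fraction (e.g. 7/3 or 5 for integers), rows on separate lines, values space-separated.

After step 1:
  4 5/2 2
  9/2 19/5 11/4
  3 12/5 7/2
  5/3 5/2 7/3
After step 2:
  11/3 123/40 29/12
  153/40 319/100 241/80
  347/120 76/25 659/240
  43/18 89/40 25/9

Answer: 11/3 123/40 29/12
153/40 319/100 241/80
347/120 76/25 659/240
43/18 89/40 25/9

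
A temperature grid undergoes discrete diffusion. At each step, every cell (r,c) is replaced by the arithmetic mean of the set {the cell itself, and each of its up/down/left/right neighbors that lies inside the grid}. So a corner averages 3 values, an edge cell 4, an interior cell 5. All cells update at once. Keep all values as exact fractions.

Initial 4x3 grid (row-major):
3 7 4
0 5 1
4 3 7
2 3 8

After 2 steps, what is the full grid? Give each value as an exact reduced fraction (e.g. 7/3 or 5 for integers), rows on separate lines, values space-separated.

After step 1:
  10/3 19/4 4
  3 16/5 17/4
  9/4 22/5 19/4
  3 4 6
After step 2:
  133/36 917/240 13/3
  707/240 98/25 81/20
  253/80 93/25 97/20
  37/12 87/20 59/12

Answer: 133/36 917/240 13/3
707/240 98/25 81/20
253/80 93/25 97/20
37/12 87/20 59/12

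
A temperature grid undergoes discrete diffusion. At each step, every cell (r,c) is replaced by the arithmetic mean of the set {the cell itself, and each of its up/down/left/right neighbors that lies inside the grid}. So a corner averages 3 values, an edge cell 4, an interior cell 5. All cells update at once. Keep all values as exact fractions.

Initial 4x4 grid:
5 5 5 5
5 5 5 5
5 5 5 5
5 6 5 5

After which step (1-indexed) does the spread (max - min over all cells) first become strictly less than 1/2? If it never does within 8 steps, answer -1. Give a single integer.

Step 1: max=16/3, min=5, spread=1/3
  -> spread < 1/2 first at step 1
Step 2: max=631/120, min=5, spread=31/120
Step 3: max=5611/1080, min=5, spread=211/1080
Step 4: max=556843/108000, min=5, spread=16843/108000
Step 5: max=4998643/972000, min=45079/9000, spread=130111/972000
Step 6: max=149442367/29160000, min=2707159/540000, spread=3255781/29160000
Step 7: max=4474353691/874800000, min=2711107/540000, spread=82360351/874800000
Step 8: max=133971316891/26244000000, min=488506441/97200000, spread=2074577821/26244000000

Answer: 1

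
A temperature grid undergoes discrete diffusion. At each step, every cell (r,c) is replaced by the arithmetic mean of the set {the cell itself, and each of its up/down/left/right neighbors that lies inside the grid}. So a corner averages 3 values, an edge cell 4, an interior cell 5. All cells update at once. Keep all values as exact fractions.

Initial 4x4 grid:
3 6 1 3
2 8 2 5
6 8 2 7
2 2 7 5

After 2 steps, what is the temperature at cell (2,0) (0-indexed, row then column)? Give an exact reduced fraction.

Step 1: cell (2,0) = 9/2
Step 2: cell (2,0) = 1067/240
Full grid after step 2:
  155/36 491/120 141/40 41/12
  1087/240 93/20 17/4 39/10
  1067/240 497/100 91/20 77/15
  151/36 1037/240 1217/240 181/36

Answer: 1067/240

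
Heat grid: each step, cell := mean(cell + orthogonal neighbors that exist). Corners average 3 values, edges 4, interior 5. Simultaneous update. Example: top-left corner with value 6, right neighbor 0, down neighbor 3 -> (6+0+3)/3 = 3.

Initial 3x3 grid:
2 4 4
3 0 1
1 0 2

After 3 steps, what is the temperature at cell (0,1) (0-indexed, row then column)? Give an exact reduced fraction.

Step 1: cell (0,1) = 5/2
Step 2: cell (0,1) = 101/40
Step 3: cell (0,1) = 1779/800
Full grid after step 3:
  403/180 1779/800 1627/720
  12611/7200 5407/3000 8449/4800
  3041/2160 18547/14400 167/120

Answer: 1779/800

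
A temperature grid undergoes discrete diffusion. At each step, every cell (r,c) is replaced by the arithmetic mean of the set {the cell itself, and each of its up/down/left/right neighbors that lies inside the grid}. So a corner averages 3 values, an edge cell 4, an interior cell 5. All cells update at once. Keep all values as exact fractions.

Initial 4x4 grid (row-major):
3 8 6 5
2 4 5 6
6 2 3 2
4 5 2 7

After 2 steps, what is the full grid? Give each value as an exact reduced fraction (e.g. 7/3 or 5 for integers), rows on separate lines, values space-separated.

After step 1:
  13/3 21/4 6 17/3
  15/4 21/5 24/5 9/2
  7/2 4 14/5 9/2
  5 13/4 17/4 11/3
After step 2:
  40/9 1187/240 1303/240 97/18
  947/240 22/5 223/50 73/15
  65/16 71/20 407/100 58/15
  47/12 33/8 419/120 149/36

Answer: 40/9 1187/240 1303/240 97/18
947/240 22/5 223/50 73/15
65/16 71/20 407/100 58/15
47/12 33/8 419/120 149/36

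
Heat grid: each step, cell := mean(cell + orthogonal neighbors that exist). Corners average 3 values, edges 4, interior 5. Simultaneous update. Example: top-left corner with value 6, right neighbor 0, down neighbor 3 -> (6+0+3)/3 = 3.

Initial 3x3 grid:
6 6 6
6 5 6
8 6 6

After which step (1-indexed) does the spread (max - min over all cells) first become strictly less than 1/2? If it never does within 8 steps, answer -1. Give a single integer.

Answer: 3

Derivation:
Step 1: max=20/3, min=23/4, spread=11/12
Step 2: max=115/18, min=35/6, spread=5/9
Step 3: max=6749/1080, min=2113/360, spread=41/108
  -> spread < 1/2 first at step 3
Step 4: max=399883/64800, min=127511/21600, spread=347/1296
Step 5: max=23823101/3888000, min=7697617/1296000, spread=2921/15552
Step 6: max=1422255547/233280000, min=463830599/77760000, spread=24611/186624
Step 7: max=85058255309/13996800000, min=27920816353/4665600000, spread=207329/2239488
Step 8: max=5091608335723/839808000000, min=1679008663991/279936000000, spread=1746635/26873856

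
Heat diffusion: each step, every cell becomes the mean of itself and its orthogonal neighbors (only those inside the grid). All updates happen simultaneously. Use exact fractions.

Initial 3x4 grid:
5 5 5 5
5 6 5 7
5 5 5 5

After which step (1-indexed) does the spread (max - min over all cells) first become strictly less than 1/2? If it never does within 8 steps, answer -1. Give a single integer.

Answer: 2

Derivation:
Step 1: max=17/3, min=5, spread=2/3
Step 2: max=673/120, min=409/80, spread=119/240
  -> spread < 1/2 first at step 2
Step 3: max=11791/2160, min=1847/360, spread=709/2160
Step 4: max=2345377/432000, min=1485473/288000, spread=46867/172800
Step 5: max=20940257/3888000, min=13439443/2592000, spread=312437/1555200
Step 6: max=8352973897/1555200000, min=5389369673/1036800000, spread=21513551/124416000
Step 7: max=499234200323/93312000000, min=324517708507/62208000000, spread=199322201/1492992000
Step 8: max=29903622584257/5598720000000, min=19501651677713/3732480000000, spread=10418321083/89579520000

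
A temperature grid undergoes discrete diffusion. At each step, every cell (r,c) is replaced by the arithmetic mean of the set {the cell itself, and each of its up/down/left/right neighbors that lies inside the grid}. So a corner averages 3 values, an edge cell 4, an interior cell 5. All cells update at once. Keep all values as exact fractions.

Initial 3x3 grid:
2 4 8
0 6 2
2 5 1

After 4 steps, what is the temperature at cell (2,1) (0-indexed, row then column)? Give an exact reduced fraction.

Answer: 459431/144000

Derivation:
Step 1: cell (2,1) = 7/2
Step 2: cell (2,1) = 119/40
Step 3: cell (2,1) = 2591/800
Step 4: cell (2,1) = 459431/144000
Full grid after step 4:
  72343/21600 388667/108000 508583/129600
  1333543/432000 1250957/360000 3175211/864000
  97927/32400 459431/144000 455033/129600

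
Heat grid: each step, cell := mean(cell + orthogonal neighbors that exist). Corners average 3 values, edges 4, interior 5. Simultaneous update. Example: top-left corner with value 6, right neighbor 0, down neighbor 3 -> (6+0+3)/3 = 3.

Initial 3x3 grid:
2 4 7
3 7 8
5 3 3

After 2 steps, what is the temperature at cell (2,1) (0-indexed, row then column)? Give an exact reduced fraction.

Step 1: cell (2,1) = 9/2
Step 2: cell (2,1) = 107/24
Full grid after step 2:
  49/12 29/6 211/36
  191/48 5 89/16
  149/36 107/24 185/36

Answer: 107/24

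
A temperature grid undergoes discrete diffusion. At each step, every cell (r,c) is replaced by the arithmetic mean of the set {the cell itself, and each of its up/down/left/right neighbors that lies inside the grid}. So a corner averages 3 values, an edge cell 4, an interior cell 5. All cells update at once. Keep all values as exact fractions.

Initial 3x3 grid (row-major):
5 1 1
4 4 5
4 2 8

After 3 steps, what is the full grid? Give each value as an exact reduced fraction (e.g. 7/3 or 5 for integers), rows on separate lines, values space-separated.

Answer: 889/270 48179/14400 7097/2160
53429/14400 451/125 27827/7200
8327/2160 29777/7200 373/90

Derivation:
After step 1:
  10/3 11/4 7/3
  17/4 16/5 9/2
  10/3 9/2 5
After step 2:
  31/9 697/240 115/36
  847/240 96/25 451/120
  145/36 481/120 14/3
After step 3:
  889/270 48179/14400 7097/2160
  53429/14400 451/125 27827/7200
  8327/2160 29777/7200 373/90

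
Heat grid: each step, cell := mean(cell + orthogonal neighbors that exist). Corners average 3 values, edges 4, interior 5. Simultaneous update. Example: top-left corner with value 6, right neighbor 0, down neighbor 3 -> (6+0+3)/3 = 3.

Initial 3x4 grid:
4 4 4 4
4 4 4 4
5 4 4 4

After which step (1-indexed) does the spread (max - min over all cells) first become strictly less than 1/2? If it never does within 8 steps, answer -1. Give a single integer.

Answer: 1

Derivation:
Step 1: max=13/3, min=4, spread=1/3
  -> spread < 1/2 first at step 1
Step 2: max=77/18, min=4, spread=5/18
Step 3: max=905/216, min=4, spread=41/216
Step 4: max=107897/25920, min=4, spread=4217/25920
Step 5: max=6429949/1555200, min=28879/7200, spread=38417/311040
Step 6: max=384448211/93312000, min=578597/144000, spread=1903471/18662400
Step 7: max=22995869089/5598720000, min=17395759/4320000, spread=18038617/223948800
Step 8: max=1376960982851/335923200000, min=1568126759/388800000, spread=883978523/13436928000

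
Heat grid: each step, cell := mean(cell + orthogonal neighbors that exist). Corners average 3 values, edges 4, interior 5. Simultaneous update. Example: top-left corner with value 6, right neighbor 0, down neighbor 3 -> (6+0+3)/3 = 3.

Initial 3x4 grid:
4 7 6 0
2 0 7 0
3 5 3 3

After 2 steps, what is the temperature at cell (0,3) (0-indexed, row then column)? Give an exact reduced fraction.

Answer: 19/6

Derivation:
Step 1: cell (0,3) = 2
Step 2: cell (0,3) = 19/6
Full grid after step 2:
  65/18 1067/240 289/80 19/6
  847/240 333/100 97/25 97/40
  25/9 887/240 249/80 3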